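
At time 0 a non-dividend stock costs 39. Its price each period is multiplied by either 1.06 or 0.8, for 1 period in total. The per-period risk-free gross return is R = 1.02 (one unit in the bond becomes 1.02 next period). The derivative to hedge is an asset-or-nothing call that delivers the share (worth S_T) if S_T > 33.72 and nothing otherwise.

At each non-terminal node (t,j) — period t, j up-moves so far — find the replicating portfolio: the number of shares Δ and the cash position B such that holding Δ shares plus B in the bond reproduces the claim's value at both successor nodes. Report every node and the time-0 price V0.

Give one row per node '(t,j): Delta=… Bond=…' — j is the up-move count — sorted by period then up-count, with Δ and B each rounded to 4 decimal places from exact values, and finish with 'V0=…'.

(0,0): Delta=4.0769 Bond=-124.7059
V0=34.2941

Under the risk-neutral measure, an up-move has probability p* = (R−d)/(u−d) = 0.8462 and values discount at R = 1.02.
Payoff layer (t=1): V(1,0)=0.0000, V(1,1)=41.3400
(0,0): S=39.0000. Δ = (V_up−V_dn)/(S_up−S_dn) = (41.3400−0.0000)/(41.3400−31.2000) = 4.0769. V = [p*·41.3400 + (1−p*)·0.0000]/1.02 = 34.2941. B = V − Δ·S = -124.7059.
Each (Δ,B) replicates both successor values, so the strategy is self-financing and V0 is arbitrage-free.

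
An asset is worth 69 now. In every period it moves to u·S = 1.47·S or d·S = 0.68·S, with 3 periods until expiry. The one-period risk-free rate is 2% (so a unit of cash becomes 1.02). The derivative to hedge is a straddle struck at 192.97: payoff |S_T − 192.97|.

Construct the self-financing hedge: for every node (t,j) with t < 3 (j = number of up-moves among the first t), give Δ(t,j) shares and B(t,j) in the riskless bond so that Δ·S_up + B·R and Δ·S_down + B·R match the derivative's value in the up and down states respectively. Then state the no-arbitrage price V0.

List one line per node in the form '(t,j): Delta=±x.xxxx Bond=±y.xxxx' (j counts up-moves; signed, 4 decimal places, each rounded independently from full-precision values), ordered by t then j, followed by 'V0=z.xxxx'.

(0,0): Delta=-0.8288 Bond=173.9643
(1,0): Delta=-1.0000 Bond=185.4767
(1,1): Delta=-0.7240 Bond=166.8116
(2,0): Delta=-1.0000 Bond=189.1863
(2,1): Delta=-1.0000 Bond=189.1863
(2,2): Delta=-0.5550 Bond=144.9498
V0=116.7777

Since d<R<u, set p* = (R−d)/(u−d) = 0.4304; price each node as the discounted p*-expectation of its children.
At expiry t=3: V(3,0)=171.2742, V(3,1)=146.0688, V(3,2)=91.5806, V(3,3)=26.2101
(2,0): S=31.9056. Δ = (V_up−V_dn)/(S_up−S_dn) = (146.0688−171.2742)/(46.9012−21.6958) = -1.0000. V = [p*·146.0688 + (1−p*)·171.2742]/1.02 = 157.2807. B = V − Δ·S = 189.1863.
(2,1): S=68.9724. Δ = (V_up−V_dn)/(S_up−S_dn) = (91.5806−146.0688)/(101.3894−46.9012) = -1.0000. V = [p*·91.5806 + (1−p*)·146.0688]/1.02 = 120.2139. B = V − Δ·S = 189.1863.
(2,2): S=149.1021. Δ = (V_up−V_dn)/(S_up−S_dn) = (26.2101−91.5806)/(219.1801−101.3894) = -0.5550. V = [p*·26.2101 + (1−p*)·91.5806]/1.02 = 62.2024. B = V − Δ·S = 144.9498.
(1,0): S=46.9200. Δ = (V_up−V_dn)/(S_up−S_dn) = (120.2139−157.2807)/(68.9724−31.9056) = -1.0000. V = [p*·120.2139 + (1−p*)·157.2807]/1.02 = 138.5567. B = V − Δ·S = 185.4767.
(1,1): S=101.4300. Δ = (V_up−V_dn)/(S_up−S_dn) = (62.2024−120.2139)/(149.1021−68.9724) = -0.7240. V = [p*·62.2024 + (1−p*)·120.2139]/1.02 = 93.3793. B = V − Δ·S = 166.8116.
(0,0): S=69.0000. Δ = (V_up−V_dn)/(S_up−S_dn) = (93.3793−138.5567)/(101.4300−46.9200) = -0.8288. V = [p*·93.3793 + (1−p*)·138.5567]/1.02 = 116.7777. B = V − Δ·S = 173.9643.
Check: Δ(0,0)·S0 + B(0,0) = 116.7777 = V0.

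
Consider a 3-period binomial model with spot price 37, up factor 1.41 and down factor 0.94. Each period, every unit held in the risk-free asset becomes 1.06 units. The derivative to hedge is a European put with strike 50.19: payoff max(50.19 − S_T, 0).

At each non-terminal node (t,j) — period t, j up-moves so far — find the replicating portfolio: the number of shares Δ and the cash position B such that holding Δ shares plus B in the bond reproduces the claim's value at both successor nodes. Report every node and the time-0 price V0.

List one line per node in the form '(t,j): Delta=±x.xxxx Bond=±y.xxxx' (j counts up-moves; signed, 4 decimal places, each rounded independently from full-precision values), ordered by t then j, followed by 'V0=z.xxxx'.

(0,0): Delta=-0.5157 Bond=27.2890
(1,0): Delta=-0.7207 Bond=36.0540
(1,1): Delta=-0.1173 Bond=8.1373
(2,0): Delta=-1.0000 Bond=47.3491
(2,1): Delta=-0.1776 Bond=11.5828
(2,2): Delta=0.0000 Bond=0.0000
V0=8.2064

Since d<R<u, set p* = (R−d)/(u−d) = 0.2553; price each node as the discounted p*-expectation of its children.
Terminal payoffs: V(3,0)=19.4584, V(3,1)=4.0926, V(3,2)=0.0000, V(3,3)=0.0000
Node (2,0) S=32.6932: V=(p*·4.0926+(1−p*)·19.4584)/1.06=14.6559; Δ=(4.0926−19.4584)/(46.0974−30.7316)=-1.0000; B=V−Δ·S=47.3491
Node (2,1) S=49.0398: V=(p*·0.0000+(1−p*)·4.0926)/1.06=2.8752; Δ=(0.0000−4.0926)/(69.1461−46.0974)=-0.1776; B=V−Δ·S=11.5828
Node (2,2) S=73.5597: V=(p*·0.0000+(1−p*)·0.0000)/1.06=0.0000; Δ=(0.0000−0.0000)/(103.7192−69.1461)=0.0000; B=V−Δ·S=0.0000
Node (1,0) S=34.7800: V=(p*·2.8752+(1−p*)·14.6559)/1.06=10.9887; Δ=(2.8752−14.6559)/(49.0398−32.6932)=-0.7207; B=V−Δ·S=36.0540
Node (1,1) S=52.1700: V=(p*·0.0000+(1−p*)·2.8752)/1.06=2.0199; Δ=(0.0000−2.8752)/(73.5597−49.0398)=-0.1173; B=V−Δ·S=8.1373
Node (0,0) S=37.0000: V=(p*·2.0199+(1−p*)·10.9887)/1.06=8.2064; Δ=(2.0199−10.9887)/(52.1700−34.7800)=-0.5157; B=V−Δ·S=27.2890
Self-financing check: at every node Δ·S+B equals the discounted successor values.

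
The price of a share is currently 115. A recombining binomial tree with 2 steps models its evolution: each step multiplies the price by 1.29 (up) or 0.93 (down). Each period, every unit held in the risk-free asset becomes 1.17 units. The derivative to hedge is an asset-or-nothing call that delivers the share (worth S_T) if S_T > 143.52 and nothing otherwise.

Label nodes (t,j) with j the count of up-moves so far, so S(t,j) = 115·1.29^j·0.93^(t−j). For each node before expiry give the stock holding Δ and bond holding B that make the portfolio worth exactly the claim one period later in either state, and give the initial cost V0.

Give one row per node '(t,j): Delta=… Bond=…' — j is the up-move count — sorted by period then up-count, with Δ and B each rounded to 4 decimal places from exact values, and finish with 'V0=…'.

Since d<R<u, set p* = (R−d)/(u−d) = 0.6667; price each node as the discounted p*-expectation of its children.
Terminal payoffs: V(2,0)=0.0000, V(2,1)=0.0000, V(2,2)=191.3715
(1,0): S=106.9500. Δ = (V_up−V_dn)/(S_up−S_dn) = (0.0000−0.0000)/(137.9655−99.4635) = 0.0000. V = [p*·0.0000 + (1−p*)·0.0000]/1.17 = 0.0000. B = V − Δ·S = 0.0000.
(1,1): S=148.3500. Δ = (V_up−V_dn)/(S_up−S_dn) = (191.3715−0.0000)/(191.3715−137.9655) = 3.5833. V = [p*·191.3715 + (1−p*)·0.0000]/1.17 = 109.0436. B = V − Δ·S = -422.5439.
(0,0): S=115.0000. Δ = (V_up−V_dn)/(S_up−S_dn) = (109.0436−0.0000)/(148.3500−106.9500) = 2.6339. V = [p*·109.0436 + (1−p*)·0.0000]/1.17 = 62.1331. B = V − Δ·S = -240.7658.
Check: Δ(0,0)·S0 + B(0,0) = 62.1331 = V0.

(0,0): Delta=2.6339 Bond=-240.7658
(1,0): Delta=0.0000 Bond=0.0000
(1,1): Delta=3.5833 Bond=-422.5439
V0=62.1331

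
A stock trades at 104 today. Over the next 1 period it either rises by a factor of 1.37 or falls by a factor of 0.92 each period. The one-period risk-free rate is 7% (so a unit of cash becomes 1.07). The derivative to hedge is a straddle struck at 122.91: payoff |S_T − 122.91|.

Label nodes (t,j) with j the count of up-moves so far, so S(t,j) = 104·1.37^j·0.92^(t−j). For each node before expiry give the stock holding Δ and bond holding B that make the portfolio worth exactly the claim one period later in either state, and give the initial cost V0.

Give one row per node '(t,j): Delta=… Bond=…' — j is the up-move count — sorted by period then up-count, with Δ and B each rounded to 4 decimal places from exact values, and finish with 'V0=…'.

(0,0): Delta=-0.1637 Bond=40.0845
V0=23.0623

Since d<R<u, set p* = (R−d)/(u−d) = 0.3333; price each node as the discounted p*-expectation of its children.
Terminal payoffs: V(1,0)=27.2300, V(1,1)=19.5700
(0,0): S=104.0000. Δ = (V_up−V_dn)/(S_up−S_dn) = (19.5700−27.2300)/(142.4800−95.6800) = -0.1637. V = [p*·19.5700 + (1−p*)·27.2300]/1.07 = 23.0623. B = V − Δ·S = 40.0845.
Each (Δ,B) replicates both successor values, so the strategy is self-financing and V0 is arbitrage-free.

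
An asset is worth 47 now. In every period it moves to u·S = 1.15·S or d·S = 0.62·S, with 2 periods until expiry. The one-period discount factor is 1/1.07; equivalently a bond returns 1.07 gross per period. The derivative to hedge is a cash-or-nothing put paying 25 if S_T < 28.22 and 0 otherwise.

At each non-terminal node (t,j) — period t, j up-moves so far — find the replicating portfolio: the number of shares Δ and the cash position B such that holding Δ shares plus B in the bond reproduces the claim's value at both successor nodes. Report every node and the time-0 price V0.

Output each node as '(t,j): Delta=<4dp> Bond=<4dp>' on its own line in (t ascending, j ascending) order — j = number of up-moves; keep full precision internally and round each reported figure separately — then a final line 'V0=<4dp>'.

(0,0): Delta=-0.1416 Bond=7.1517
(1,0): Delta=-1.6187 Bond=50.6965
(1,1): Delta=0.0000 Bond=0.0000
V0=0.4975

Risk-neutral probability p* = (R−d)/(u−d) = (1.07−0.62)/(1.15−0.62) = 0.8491.
At expiry t=2: V(2,0)=25.0000, V(2,1)=0.0000, V(2,2)=0.0000
Node (1,0) S=29.1400: V=(p*·0.0000+(1−p*)·25.0000)/1.07=3.5267; Δ=(0.0000−25.0000)/(33.5110−18.0668)=-1.6187; B=V−Δ·S=50.6965
Node (1,1) S=54.0500: V=(p*·0.0000+(1−p*)·0.0000)/1.07=0.0000; Δ=(0.0000−0.0000)/(62.1575−33.5110)=0.0000; B=V−Δ·S=0.0000
Node (0,0) S=47.0000: V=(p*·0.0000+(1−p*)·3.5267)/1.07=0.4975; Δ=(0.0000−3.5267)/(54.0500−29.1400)=-0.1416; B=V−Δ·S=7.1517
The time-0 hedge costs 0.4975, which is the no-arbitrage price.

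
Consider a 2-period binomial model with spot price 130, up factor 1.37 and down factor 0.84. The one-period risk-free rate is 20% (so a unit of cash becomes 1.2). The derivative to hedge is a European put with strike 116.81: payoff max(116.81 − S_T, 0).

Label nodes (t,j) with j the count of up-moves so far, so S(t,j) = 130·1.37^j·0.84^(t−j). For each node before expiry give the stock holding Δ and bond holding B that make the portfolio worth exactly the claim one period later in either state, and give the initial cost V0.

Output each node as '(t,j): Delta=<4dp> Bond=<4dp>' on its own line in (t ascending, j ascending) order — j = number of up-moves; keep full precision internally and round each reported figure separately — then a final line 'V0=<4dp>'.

(0,0): Delta=-0.0973 Bond=14.4417
(1,0): Delta=-0.4334 Bond=54.0288
(1,1): Delta=0.0000 Bond=0.0000
V0=1.7920

The replicating-portfolio and risk-neutral prices coincide; use p* = (1.2−0.84)/(1.37−0.84) = 0.6792 for the latter.
Payoff layer (t=2): V(2,0)=25.0820, V(2,1)=0.0000, V(2,2)=0.0000
Node (1,0) S=109.2000: V=(p*·0.0000+(1−p*)·25.0820)/1.2=6.7043; Δ=(0.0000−25.0820)/(149.6040−91.7280)=-0.4334; B=V−Δ·S=54.0288
Node (1,1) S=178.1000: V=(p*·0.0000+(1−p*)·0.0000)/1.2=0.0000; Δ=(0.0000−0.0000)/(243.9970−149.6040)=0.0000; B=V−Δ·S=0.0000
Node (0,0) S=130.0000: V=(p*·0.0000+(1−p*)·6.7043)/1.2=1.7920; Δ=(0.0000−6.7043)/(178.1000−109.2000)=-0.0973; B=V−Δ·S=14.4417
Check: Δ(0,0)·S0 + B(0,0) = 1.7920 = V0.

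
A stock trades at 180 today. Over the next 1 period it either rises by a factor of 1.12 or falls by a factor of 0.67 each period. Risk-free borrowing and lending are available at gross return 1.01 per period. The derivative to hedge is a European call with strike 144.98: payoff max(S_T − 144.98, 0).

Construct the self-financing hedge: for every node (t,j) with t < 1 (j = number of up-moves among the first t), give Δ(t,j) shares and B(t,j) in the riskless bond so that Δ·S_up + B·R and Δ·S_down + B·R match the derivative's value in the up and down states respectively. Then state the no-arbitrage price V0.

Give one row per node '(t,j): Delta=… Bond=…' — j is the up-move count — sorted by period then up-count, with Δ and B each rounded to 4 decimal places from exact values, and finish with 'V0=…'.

No-arbitrage ⇒ martingale measure with p* = (R−d)/(u−d) = 0.7556.
At expiry t=1: V(1,0)=0.0000, V(1,1)=56.6200
Node (0,0) S=180.0000: V=(p*·56.6200+(1−p*)·0.0000)/1.01=42.3560; Δ=(56.6200−0.0000)/(201.6000−120.6000)=0.6990; B=V−Δ·S=-83.4662
The time-0 hedge costs 42.3560, which is the no-arbitrage price.

(0,0): Delta=0.6990 Bond=-83.4662
V0=42.3560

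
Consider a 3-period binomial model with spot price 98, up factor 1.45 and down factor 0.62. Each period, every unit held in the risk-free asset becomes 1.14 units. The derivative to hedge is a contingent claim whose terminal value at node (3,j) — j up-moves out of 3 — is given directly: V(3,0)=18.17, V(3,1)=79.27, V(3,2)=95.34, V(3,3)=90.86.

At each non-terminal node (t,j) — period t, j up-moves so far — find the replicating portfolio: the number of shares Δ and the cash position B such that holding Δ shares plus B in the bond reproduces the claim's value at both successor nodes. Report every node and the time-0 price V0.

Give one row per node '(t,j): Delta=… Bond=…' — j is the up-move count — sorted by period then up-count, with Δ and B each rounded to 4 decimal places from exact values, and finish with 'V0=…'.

No-arbitrage ⇒ martingale measure with p* = (R−d)/(u−d) = 0.6265.
Terminal values V(3,·): V(3,0)=18.1700, V(3,1)=79.2700, V(3,2)=95.3400, V(3,3)=90.8600
(2,0): S=37.6712. Δ = (V_up−V_dn)/(S_up−S_dn) = (79.2700−18.1700)/(54.6232−23.3561) = 1.9541. V = [p*·79.2700 + (1−p*)·18.1700]/1.14 = 49.5171. B = V − Δ·S = -24.0973.
(2,1): S=88.1020. Δ = (V_up−V_dn)/(S_up−S_dn) = (95.3400−79.2700)/(127.7479−54.6232) = 0.2198. V = [p*·95.3400 + (1−p*)·79.2700]/1.14 = 78.3666. B = V − Δ·S = 59.0052.
(2,2): S=206.0450. Δ = (V_up−V_dn)/(S_up−S_dn) = (90.8600−95.3400)/(298.7653−127.7479) = -0.0262. V = [p*·90.8600 + (1−p*)·95.3400]/1.14 = 81.1695. B = V − Δ·S = 86.5671.
(1,0): S=60.7600. Δ = (V_up−V_dn)/(S_up−S_dn) = (78.3666−49.5171)/(88.1020−37.6712) = 0.5721. V = [p*·78.3666 + (1−p*)·49.5171]/1.14 = 59.2908. B = V − Δ·S = 24.5324.
(1,1): S=142.1000. Δ = (V_up−V_dn)/(S_up−S_dn) = (81.1695−78.3666)/(206.0450−88.1020) = 0.0238. V = [p*·81.1695 + (1−p*)·78.3666]/1.14 = 70.2830. B = V − Δ·S = 66.9060.
(0,0): S=98.0000. Δ = (V_up−V_dn)/(S_up−S_dn) = (70.2830−59.2908)/(142.1000−60.7600) = 0.1351. V = [p*·70.2830 + (1−p*)·59.2908]/1.14 = 58.0504. B = V − Δ·S = 44.8068.
Root portfolio cost Δ·98+B reproduces V0=58.0504.

(0,0): Delta=0.1351 Bond=44.8068
(1,0): Delta=0.5721 Bond=24.5324
(1,1): Delta=0.0238 Bond=66.9060
(2,0): Delta=1.9541 Bond=-24.0973
(2,1): Delta=0.2198 Bond=59.0052
(2,2): Delta=-0.0262 Bond=86.5671
V0=58.0504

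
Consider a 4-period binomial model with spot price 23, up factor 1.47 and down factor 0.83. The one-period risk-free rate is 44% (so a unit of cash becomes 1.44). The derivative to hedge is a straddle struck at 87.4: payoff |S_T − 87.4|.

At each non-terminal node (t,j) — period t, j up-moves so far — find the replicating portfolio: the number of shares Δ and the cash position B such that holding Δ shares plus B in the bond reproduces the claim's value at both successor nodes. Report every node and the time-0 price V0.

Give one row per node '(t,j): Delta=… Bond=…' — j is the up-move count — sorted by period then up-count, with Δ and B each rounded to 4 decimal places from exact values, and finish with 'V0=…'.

(0,0): Delta=-0.2121 Bond=9.8812
(1,0): Delta=-1.0000 Bond=29.2701
(1,1): Delta=-0.1902 Bond=13.4892
(2,0): Delta=-1.0000 Bond=42.1489
(2,1): Delta=-1.0000 Bond=42.1489
(2,2): Delta=-0.1677 Bond=18.3068
(3,0): Delta=-1.0000 Bond=60.6944
(3,1): Delta=-1.0000 Bond=60.6944
(3,2): Delta=-1.0000 Bond=60.6944
(3,3): Delta=-0.1446 Bond=24.6733
V0=5.0031

No-arbitrage ⇒ martingale measure with p* = (R−d)/(u−d) = 0.9531.
Payoff layer (t=4): V(4,0)=76.4846, V(4,1)=68.0679, V(4,2)=53.1612, V(4,3)=26.7602, V(4,4)=19.9982
Node (3,0) S=13.1511: V=(p*·68.0679+(1−p*)·76.4846)/1.44=47.5433; Δ=(68.0679−76.4846)/(19.3321−10.9154)=-1.0000; B=V−Δ·S=60.6944
Node (3,1) S=23.2917: V=(p*·53.1612+(1−p*)·68.0679)/1.44=37.4027; Δ=(53.1612−68.0679)/(34.2388−19.3321)=-1.0000; B=V−Δ·S=60.6944
Node (3,2) S=41.2516: V=(p*·26.7602+(1−p*)·53.1612)/1.44=19.4429; Δ=(26.7602−53.1612)/(60.6398−34.2388)=-1.0000; B=V−Δ·S=60.6944
Node (3,3) S=73.0600: V=(p*·19.9982+(1−p*)·26.7602)/1.44=14.1078; Δ=(19.9982−26.7602)/(107.3982−60.6398)=-0.1446; B=V−Δ·S=24.6733
Node (2,0) S=15.8447: V=(p*·37.4027+(1−p*)·47.5433)/1.44=26.3042; Δ=(37.4027−47.5433)/(23.2917−13.1511)=-1.0000; B=V−Δ·S=42.1489
Node (2,1) S=28.0623: V=(p*·19.4429+(1−p*)·37.4027)/1.44=14.0866; Δ=(19.4429−37.4027)/(41.2516−23.2917)=-1.0000; B=V−Δ·S=42.1489
Node (2,2) S=49.7007: V=(p*·14.1078+(1−p*)·19.4429)/1.44=9.9707; Δ=(14.1078−19.4429)/(73.0600−41.2516)=-0.1677; B=V−Δ·S=18.3068
Node (1,0) S=19.0900: V=(p*·14.0866+(1−p*)·26.3042)/1.44=10.1801; Δ=(14.0866−26.3042)/(28.0623−15.8447)=-1.0000; B=V−Δ·S=29.2701
Node (1,1) S=33.8100: V=(p*·9.9707+(1−p*)·14.0866)/1.44=7.0581; Δ=(9.9707−14.0866)/(49.7007−28.0623)=-0.1902; B=V−Δ·S=13.4892
Node (0,0) S=23.0000: V=(p*·7.0581+(1−p*)·10.1801)/1.44=5.0031; Δ=(7.0581−10.1801)/(33.8100−19.0900)=-0.2121; B=V−Δ·S=9.8812
Each (Δ,B) replicates both successor values, so the strategy is self-financing and V0 is arbitrage-free.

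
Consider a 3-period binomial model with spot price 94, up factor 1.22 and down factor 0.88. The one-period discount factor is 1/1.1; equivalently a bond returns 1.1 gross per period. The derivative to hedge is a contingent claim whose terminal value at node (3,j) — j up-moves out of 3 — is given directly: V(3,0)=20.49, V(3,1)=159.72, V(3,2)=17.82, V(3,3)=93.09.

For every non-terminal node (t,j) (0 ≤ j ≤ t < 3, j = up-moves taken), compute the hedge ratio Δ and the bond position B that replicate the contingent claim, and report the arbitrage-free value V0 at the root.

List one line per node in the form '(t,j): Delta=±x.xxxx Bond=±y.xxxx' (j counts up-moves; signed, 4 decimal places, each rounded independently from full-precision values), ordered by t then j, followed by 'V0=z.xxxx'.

(0,0): Delta=-0.4126 Bond=93.3577
(1,0): Delta=-1.3795 Bond=182.6775
(1,1): Delta=-0.0321 Bond=59.0657
(2,0): Delta=5.6255 Bond=-308.9727
(2,1): Delta=-4.1355 Bond=479.0824
(2,2): Delta=1.5823 Bond=-160.9059
V0=54.5767

Under the risk-neutral measure, an up-move has probability p* = (R−d)/(u−d) = 0.6471 and values discount at R = 1.1.
Payoff layer (t=3): V(3,0)=20.4900, V(3,1)=159.7200, V(3,2)=17.8200, V(3,3)=93.0900
Node (2,0) S=72.7936: V=(p*·159.7200+(1−p*)·20.4900)/1.1=100.5273; Δ=(159.7200−20.4900)/(88.8082−64.0584)=5.6255; B=V−Δ·S=-308.9727
Node (2,1) S=100.9184: V=(p*·17.8200+(1−p*)·159.7200)/1.1=61.7294; Δ=(17.8200−159.7200)/(123.1204−88.8082)=-4.1355; B=V−Δ·S=479.0824
Node (2,2) S=139.9096: V=(p*·93.0900+(1−p*)·17.8200)/1.1=60.4765; Δ=(93.0900−17.8200)/(170.6897−123.1204)=1.5823; B=V−Δ·S=-160.9059
Node (1,0) S=82.7200: V=(p*·61.7294+(1−p*)·100.5273)/1.1=68.5662; Δ=(61.7294−100.5273)/(100.9184−72.7936)=-1.3795; B=V−Δ·S=182.6775
Node (1,1) S=114.6800: V=(p*·60.4765+(1−p*)·61.7294)/1.1=55.3806; Δ=(60.4765−61.7294)/(139.9096−100.9184)=-0.0321; B=V−Δ·S=59.0657
Node (0,0) S=94.0000: V=(p*·55.3806+(1−p*)·68.5662)/1.1=54.5767; Δ=(55.3806−68.5662)/(114.6800−82.7200)=-0.4126; B=V−Δ·S=93.3577
The time-0 hedge costs 54.5767, which is the no-arbitrage price.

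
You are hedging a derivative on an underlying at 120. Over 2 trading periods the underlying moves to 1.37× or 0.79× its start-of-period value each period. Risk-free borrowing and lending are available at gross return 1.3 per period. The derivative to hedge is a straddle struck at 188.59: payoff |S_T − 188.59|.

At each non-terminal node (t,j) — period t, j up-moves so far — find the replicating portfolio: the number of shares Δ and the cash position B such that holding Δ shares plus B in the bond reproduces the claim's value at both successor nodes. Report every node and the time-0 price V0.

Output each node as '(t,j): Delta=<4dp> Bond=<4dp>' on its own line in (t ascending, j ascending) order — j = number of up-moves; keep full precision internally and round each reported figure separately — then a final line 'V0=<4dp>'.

(0,0): Delta=-0.2879 Bond=59.6620
(1,0): Delta=-1.0000 Bond=145.0692
(1,1): Delta=-0.2315 Bond=68.2946
V0=25.1160

No-arbitrage ⇒ martingale measure with p* = (R−d)/(u−d) = 0.8793.
At expiry t=2: V(2,0)=113.6980, V(2,1)=58.7140, V(2,2)=36.6380
Node (1,0) S=94.8000: V=(p*·58.7140+(1−p*)·113.6980)/1.3=50.2692; Δ=(58.7140−113.6980)/(129.8760−74.8920)=-1.0000; B=V−Δ·S=145.0692
Node (1,1) S=164.4000: V=(p*·36.6380+(1−p*)·58.7140)/1.3=30.2326; Δ=(36.6380−58.7140)/(225.2280−129.8760)=-0.2315; B=V−Δ·S=68.2946
Node (0,0) S=120.0000: V=(p*·30.2326+(1−p*)·50.2692)/1.3=25.1160; Δ=(30.2326−50.2692)/(164.4000−94.8000)=-0.2879; B=V−Δ·S=59.6620
Root portfolio cost Δ·120+B reproduces V0=25.1160.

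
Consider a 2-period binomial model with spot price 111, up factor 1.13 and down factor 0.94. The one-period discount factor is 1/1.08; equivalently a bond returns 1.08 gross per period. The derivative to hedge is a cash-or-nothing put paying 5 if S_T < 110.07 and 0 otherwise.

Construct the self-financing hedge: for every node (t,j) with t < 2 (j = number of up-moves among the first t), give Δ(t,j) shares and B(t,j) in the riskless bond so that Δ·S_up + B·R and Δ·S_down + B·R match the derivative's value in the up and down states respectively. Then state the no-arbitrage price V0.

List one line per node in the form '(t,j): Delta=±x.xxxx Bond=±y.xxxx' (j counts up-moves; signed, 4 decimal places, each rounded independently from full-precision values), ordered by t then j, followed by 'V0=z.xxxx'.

(0,0): Delta=-0.0578 Bond=6.7091
(1,0): Delta=-0.2522 Bond=27.5341
(1,1): Delta=0.0000 Bond=0.0000
V0=0.2969

Since d<R<u, set p* = (R−d)/(u−d) = 0.7368; price each node as the discounted p*-expectation of its children.
Terminal payoffs: V(2,0)=5.0000, V(2,1)=0.0000, V(2,2)=0.0000
  t=1,j=0: stock 104.3400 → up 117.9042 (V=0.0000), down 98.0796 (V=5.0000). Price 1.2183; hedge Δ=-0.2522, bond B=27.5341.
  t=1,j=1: stock 125.4300 → up 141.7359 (V=0.0000), down 117.9042 (V=0.0000). Price 0.0000; hedge Δ=0.0000, bond B=0.0000.
  t=0,j=0: stock 111.0000 → up 125.4300 (V=0.0000), down 104.3400 (V=1.2183). Price 0.2969; hedge Δ=-0.0578, bond B=6.7091.
Each (Δ,B) replicates both successor values, so the strategy is self-financing and V0 is arbitrage-free.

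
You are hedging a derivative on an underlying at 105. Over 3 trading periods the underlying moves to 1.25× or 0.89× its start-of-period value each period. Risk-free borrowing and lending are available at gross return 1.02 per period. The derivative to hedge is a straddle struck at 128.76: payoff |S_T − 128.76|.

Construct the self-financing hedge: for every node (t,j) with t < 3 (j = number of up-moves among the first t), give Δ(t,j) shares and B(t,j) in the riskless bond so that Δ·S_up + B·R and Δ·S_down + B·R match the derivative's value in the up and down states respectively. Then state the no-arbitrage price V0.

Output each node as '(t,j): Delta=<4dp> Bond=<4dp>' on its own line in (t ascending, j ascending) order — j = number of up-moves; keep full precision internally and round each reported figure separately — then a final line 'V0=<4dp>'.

Since d<R<u, set p* = (R−d)/(u−d) = 0.3611; price each node as the discounted p*-expectation of its children.
At expiry t=3: V(3,0)=54.7383, V(3,1)=24.7969, V(3,2)=17.2556, V(3,3)=76.3181
  t=2,j=0: stock 83.1705 → up 103.9631 (V=24.7969), down 74.0217 (V=54.7383). Price 43.0648; hedge Δ=-1.0000, bond B=126.2353.
  t=2,j=1: stock 116.8125 → up 146.0156 (V=17.2556), down 103.9631 (V=24.7969). Price 21.6408; hedge Δ=-0.1793, bond B=42.5887.
  t=2,j=2: stock 164.0625 → up 205.0781 (V=76.3181), down 146.0156 (V=17.2556). Price 37.8272; hedge Δ=1.0000, bond B=-126.2353.
  t=1,j=0: stock 93.4500 → up 116.8125 (V=21.6408), down 83.1705 (V=43.0648). Price 34.6356; hedge Δ=-0.6368, bond B=94.1467.
  t=1,j=1: stock 131.2500 → up 164.0625 (V=37.8272), down 116.8125 (V=21.6408). Price 26.9470; hedge Δ=0.3426, bond B=-18.0152.
  t=0,j=0: stock 105.0000 → up 131.2500 (V=26.9470), down 93.4500 (V=34.6356). Price 31.2345; hedge Δ=-0.2034, bond B=52.5919.
Each (Δ,B) replicates both successor values, so the strategy is self-financing and V0 is arbitrage-free.

(0,0): Delta=-0.2034 Bond=52.5919
(1,0): Delta=-0.6368 Bond=94.1467
(1,1): Delta=0.3426 Bond=-18.0152
(2,0): Delta=-1.0000 Bond=126.2353
(2,1): Delta=-0.1793 Bond=42.5887
(2,2): Delta=1.0000 Bond=-126.2353
V0=31.2345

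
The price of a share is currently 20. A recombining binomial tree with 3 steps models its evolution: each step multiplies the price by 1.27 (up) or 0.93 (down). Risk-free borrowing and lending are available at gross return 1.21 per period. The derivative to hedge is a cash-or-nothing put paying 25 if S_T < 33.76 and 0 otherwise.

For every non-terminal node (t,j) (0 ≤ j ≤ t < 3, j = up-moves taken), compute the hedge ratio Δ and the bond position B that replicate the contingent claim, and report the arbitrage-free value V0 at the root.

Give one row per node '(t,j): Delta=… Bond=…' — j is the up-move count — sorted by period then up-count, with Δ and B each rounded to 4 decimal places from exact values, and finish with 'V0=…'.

No-arbitrage ⇒ martingale measure with p* = (R−d)/(u−d) = 0.8235.
Terminal values V(3,·): V(3,0)=25.0000, V(3,1)=25.0000, V(3,2)=25.0000, V(3,3)=0.0000
Node (2,0) S=17.2980: V=(p*·25.0000+(1−p*)·25.0000)/1.21=20.6612; Δ=(25.0000−25.0000)/(21.9685−16.0871)=0.0000; B=V−Δ·S=20.6612
Node (2,1) S=23.6220: V=(p*·25.0000+(1−p*)·25.0000)/1.21=20.6612; Δ=(25.0000−25.0000)/(29.9999−21.9685)=0.0000; B=V−Δ·S=20.6612
Node (2,2) S=32.2580: V=(p*·0.0000+(1−p*)·25.0000)/1.21=3.6461; Δ=(0.0000−25.0000)/(40.9677−29.9999)=-2.2794; B=V−Δ·S=77.1755
Node (1,0) S=18.6000: V=(p*·20.6612+(1−p*)·20.6612)/1.21=17.0753; Δ=(20.6612−20.6612)/(23.6220−17.2980)=0.0000; B=V−Δ·S=17.0753
Node (1,1) S=25.4000: V=(p*·3.6461+(1−p*)·20.6612)/1.21=5.4948; Δ=(3.6461−20.6612)/(32.2580−23.6220)=-1.9702; B=V−Δ·S=55.5392
Node (0,0) S=20.0000: V=(p*·5.4948+(1−p*)·17.0753)/1.21=6.2301; Δ=(5.4948−17.0753)/(25.4000−18.6000)=-1.7030; B=V−Δ·S=40.2904
Check: Δ(0,0)·S0 + B(0,0) = 6.2301 = V0.

(0,0): Delta=-1.7030 Bond=40.2904
(1,0): Delta=0.0000 Bond=17.0753
(1,1): Delta=-1.9702 Bond=55.5392
(2,0): Delta=0.0000 Bond=20.6612
(2,1): Delta=0.0000 Bond=20.6612
(2,2): Delta=-2.2794 Bond=77.1755
V0=6.2301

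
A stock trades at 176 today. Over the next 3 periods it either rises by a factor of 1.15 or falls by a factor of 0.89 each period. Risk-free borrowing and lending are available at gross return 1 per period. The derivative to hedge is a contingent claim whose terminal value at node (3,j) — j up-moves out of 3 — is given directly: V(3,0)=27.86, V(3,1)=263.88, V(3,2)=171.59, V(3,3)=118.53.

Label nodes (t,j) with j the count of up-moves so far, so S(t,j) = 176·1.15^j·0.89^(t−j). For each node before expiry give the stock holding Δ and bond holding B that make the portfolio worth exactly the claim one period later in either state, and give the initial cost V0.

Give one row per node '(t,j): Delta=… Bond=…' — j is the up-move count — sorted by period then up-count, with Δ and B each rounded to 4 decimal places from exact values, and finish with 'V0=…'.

(0,0): Delta=0.5246 Bond=86.6268
(1,0): Delta=2.3847 Bond=-204.7333
(1,1): Delta=-1.4384 Bond=483.9361
(2,0): Delta=6.5115 Bond=-780.0546
(2,1): Delta=-1.9705 Bond=579.7958
(2,2): Delta=-0.8768 Bond=353.2185
V0=178.9604

Under the risk-neutral measure, an up-move has probability p* = (R−d)/(u−d) = 0.4231 and values discount at R = 1.
Terminal payoffs: V(3,0)=27.8600, V(3,1)=263.8800, V(3,2)=171.5900, V(3,3)=118.5300
Node (2,0) S=139.4096: V=(p*·263.8800+(1−p*)·27.8600)/1=127.7146; Δ=(263.8800−27.8600)/(160.3210−124.0745)=6.5115; B=V−Δ·S=-780.0546
Node (2,1) S=180.1360: V=(p*·171.5900+(1−p*)·263.8800)/1=224.8342; Δ=(171.5900−263.8800)/(207.1564−160.3210)=-1.9705; B=V−Δ·S=579.7958
Node (2,2) S=232.7600: V=(p*·118.5300+(1−p*)·171.5900)/1=149.1415; Δ=(118.5300−171.5900)/(267.6740−207.1564)=-0.8768; B=V−Δ·S=353.2185
Node (1,0) S=156.6400: V=(p*·224.8342+(1−p*)·127.7146)/1=168.8037; Δ=(224.8342−127.7146)/(180.1360−139.4096)=2.3847; B=V−Δ·S=-204.7333
Node (1,1) S=202.4000: V=(p*·149.1415+(1−p*)·224.8342)/1=192.8104; Δ=(149.1415−224.8342)/(232.7600−180.1360)=-1.4384; B=V−Δ·S=483.9361
Node (0,0) S=176.0000: V=(p*·192.8104+(1−p*)·168.8037)/1=178.9604; Δ=(192.8104−168.8037)/(202.4000−156.6400)=0.5246; B=V−Δ·S=86.6268
Self-financing check: at every node Δ·S+B equals the discounted successor values.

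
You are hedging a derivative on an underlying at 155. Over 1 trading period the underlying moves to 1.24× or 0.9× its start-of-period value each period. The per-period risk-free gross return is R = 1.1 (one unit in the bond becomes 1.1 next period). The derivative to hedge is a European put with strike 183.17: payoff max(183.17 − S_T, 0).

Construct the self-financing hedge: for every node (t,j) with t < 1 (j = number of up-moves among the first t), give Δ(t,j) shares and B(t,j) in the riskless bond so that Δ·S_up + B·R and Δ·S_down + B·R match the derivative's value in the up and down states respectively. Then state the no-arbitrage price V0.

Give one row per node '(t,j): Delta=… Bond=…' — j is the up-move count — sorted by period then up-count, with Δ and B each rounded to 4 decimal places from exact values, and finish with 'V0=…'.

No-arbitrage ⇒ martingale measure with p* = (R−d)/(u−d) = 0.5882.
At expiry t=1: V(1,0)=43.6700, V(1,1)=0.0000
  t=0,j=0: stock 155.0000 → up 192.2000 (V=0.0000), down 139.5000 (V=43.6700). Price 16.3471; hedge Δ=-0.8287, bond B=144.7882.
Each (Δ,B) replicates both successor values, so the strategy is self-financing and V0 is arbitrage-free.

(0,0): Delta=-0.8287 Bond=144.7882
V0=16.3471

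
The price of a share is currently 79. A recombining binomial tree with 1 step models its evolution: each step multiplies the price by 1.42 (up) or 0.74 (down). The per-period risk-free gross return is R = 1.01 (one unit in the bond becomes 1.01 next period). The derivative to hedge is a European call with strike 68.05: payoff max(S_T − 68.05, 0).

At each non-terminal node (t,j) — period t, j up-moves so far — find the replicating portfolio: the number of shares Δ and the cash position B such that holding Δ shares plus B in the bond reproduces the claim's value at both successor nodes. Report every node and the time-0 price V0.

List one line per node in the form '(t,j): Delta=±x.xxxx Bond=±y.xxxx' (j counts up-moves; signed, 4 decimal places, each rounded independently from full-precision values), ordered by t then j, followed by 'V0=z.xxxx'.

Under the risk-neutral measure, an up-move has probability p* = (R−d)/(u−d) = 0.3971 and values discount at R = 1.01.
Terminal payoffs: V(1,0)=0.0000, V(1,1)=44.1300
Node (0,0) S=79.0000: V=(p*·44.1300+(1−p*)·0.0000)/1.01=17.3487; Δ=(44.1300−0.0000)/(112.1800−58.4600)=0.8215; B=V−Δ·S=-47.5483
Each (Δ,B) replicates both successor values, so the strategy is self-financing and V0 is arbitrage-free.

(0,0): Delta=0.8215 Bond=-47.5483
V0=17.3487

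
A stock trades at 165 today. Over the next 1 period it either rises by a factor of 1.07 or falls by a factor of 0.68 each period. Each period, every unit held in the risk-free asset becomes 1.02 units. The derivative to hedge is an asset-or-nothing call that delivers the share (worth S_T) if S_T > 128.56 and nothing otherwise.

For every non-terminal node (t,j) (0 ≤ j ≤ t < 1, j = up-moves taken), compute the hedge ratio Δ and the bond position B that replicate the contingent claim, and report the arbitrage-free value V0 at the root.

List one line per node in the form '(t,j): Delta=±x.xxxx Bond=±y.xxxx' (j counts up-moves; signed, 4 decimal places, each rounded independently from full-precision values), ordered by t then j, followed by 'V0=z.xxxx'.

(0,0): Delta=2.7436 Bond=-301.7949
V0=150.8974

No-arbitrage ⇒ martingale measure with p* = (R−d)/(u−d) = 0.8718.
Terminal payoffs: V(1,0)=0.0000, V(1,1)=176.5500
Node (0,0) S=165.0000: V=(p*·176.5500+(1−p*)·0.0000)/1.02=150.8974; Δ=(176.5500−0.0000)/(176.5500−112.2000)=2.7436; B=V−Δ·S=-301.7949
Each (Δ,B) replicates both successor values, so the strategy is self-financing and V0 is arbitrage-free.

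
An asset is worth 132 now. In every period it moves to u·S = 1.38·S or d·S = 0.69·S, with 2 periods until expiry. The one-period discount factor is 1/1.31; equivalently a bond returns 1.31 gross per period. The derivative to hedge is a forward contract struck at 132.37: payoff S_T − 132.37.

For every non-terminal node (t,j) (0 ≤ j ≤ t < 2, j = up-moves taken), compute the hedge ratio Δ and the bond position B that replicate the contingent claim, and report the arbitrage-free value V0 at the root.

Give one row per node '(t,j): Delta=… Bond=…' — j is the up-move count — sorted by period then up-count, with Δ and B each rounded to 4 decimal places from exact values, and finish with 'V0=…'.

Risk-neutral probability p* = (R−d)/(u−d) = (1.31−0.69)/(1.38−0.69) = 0.8986.
Payoff layer (t=2): V(2,0)=-69.5248, V(2,1)=-6.6796, V(2,2)=119.0108
(1,0): S=91.0800. Δ = (V_up−V_dn)/(S_up−S_dn) = (-6.6796−-69.5248)/(125.6904−62.8452) = 1.0000. V = [p*·-6.6796 + (1−p*)·-69.5248]/1.31 = -9.9658. B = V − Δ·S = -101.0458.
(1,1): S=182.1600. Δ = (V_up−V_dn)/(S_up−S_dn) = (119.0108−-6.6796)/(251.3808−125.6904) = 1.0000. V = [p*·119.0108 + (1−p*)·-6.6796]/1.31 = 81.1142. B = V − Δ·S = -101.0458.
(0,0): S=132.0000. Δ = (V_up−V_dn)/(S_up−S_dn) = (81.1142−-9.9658)/(182.1600−91.0800) = 1.0000. V = [p*·81.1142 + (1−p*)·-9.9658]/1.31 = 54.8658. B = V − Δ·S = -77.1342.
Check: Δ(0,0)·S0 + B(0,0) = 54.8658 = V0.

(0,0): Delta=1.0000 Bond=-77.1342
(1,0): Delta=1.0000 Bond=-101.0458
(1,1): Delta=1.0000 Bond=-101.0458
V0=54.8658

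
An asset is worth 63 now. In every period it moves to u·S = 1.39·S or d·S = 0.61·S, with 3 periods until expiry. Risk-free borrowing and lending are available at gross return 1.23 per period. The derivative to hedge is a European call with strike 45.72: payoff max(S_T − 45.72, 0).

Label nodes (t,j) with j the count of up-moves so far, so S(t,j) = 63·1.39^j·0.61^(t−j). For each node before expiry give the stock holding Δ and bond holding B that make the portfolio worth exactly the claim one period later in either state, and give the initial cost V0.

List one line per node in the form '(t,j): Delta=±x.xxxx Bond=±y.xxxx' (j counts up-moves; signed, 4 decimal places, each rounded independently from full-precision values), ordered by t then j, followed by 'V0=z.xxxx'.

Since d<R<u, set p* = (R−d)/(u−d) = 0.7949; price each node as the discounted p*-expectation of its children.
Payoff layer (t=3): V(3,0)=0.0000, V(3,1)=0.0000, V(3,2)=28.5306, V(3,3)=123.4740
  t=2,j=0: stock 23.4423 → up 32.5848 (V=0.0000), down 14.2998 (V=0.0000). Price 0.0000; hedge Δ=0.0000, bond B=0.0000.
  t=2,j=1: stock 53.4177 → up 74.2506 (V=28.5306), down 32.5848 (V=0.0000). Price 18.4375; hedge Δ=0.6847, bond B=-18.1402.
  t=2,j=2: stock 121.7223 → up 169.1940 (V=123.4740), down 74.2506 (V=28.5306). Price 84.5516; hedge Δ=1.0000, bond B=-37.1707.
  t=1,j=0: stock 38.4300 → up 53.4177 (V=18.4375), down 23.4423 (V=0.0000). Price 11.9150; hedge Δ=0.6151, bond B=-11.7228.
  t=1,j=1: stock 87.5700 → up 121.7223 (V=84.5516), down 53.4177 (V=18.4375). Price 57.7152; hedge Δ=0.9679, bond B=-27.0464.
  t=0,j=0: stock 63.0000 → up 87.5700 (V=57.7152), down 38.4300 (V=11.9150). Price 39.2848; hedge Δ=0.9320, bond B=-19.4334.
Each (Δ,B) replicates both successor values, so the strategy is self-financing and V0 is arbitrage-free.

(0,0): Delta=0.9320 Bond=-19.4334
(1,0): Delta=0.6151 Bond=-11.7228
(1,1): Delta=0.9679 Bond=-27.0464
(2,0): Delta=0.0000 Bond=0.0000
(2,1): Delta=0.6847 Bond=-18.1402
(2,2): Delta=1.0000 Bond=-37.1707
V0=39.2848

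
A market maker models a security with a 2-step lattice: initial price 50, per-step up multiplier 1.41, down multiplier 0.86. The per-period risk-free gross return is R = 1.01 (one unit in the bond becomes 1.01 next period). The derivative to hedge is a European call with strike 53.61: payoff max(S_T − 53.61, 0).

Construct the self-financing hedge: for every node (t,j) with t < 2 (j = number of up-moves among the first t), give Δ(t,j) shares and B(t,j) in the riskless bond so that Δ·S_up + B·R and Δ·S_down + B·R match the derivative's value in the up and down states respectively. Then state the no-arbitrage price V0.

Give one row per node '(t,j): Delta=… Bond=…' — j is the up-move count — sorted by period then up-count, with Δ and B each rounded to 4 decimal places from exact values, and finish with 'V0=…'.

(0,0): Delta=0.5646 Bond=-22.1586
(1,0): Delta=0.2968 Bond=-10.8680
(1,1): Delta=1.0000 Bond=-53.0792
V0=6.0690

The replicating-portfolio and risk-neutral prices coincide; use p* = (1.01−0.86)/(1.41−0.86) = 0.2727 for the latter.
Terminal values V(2,·): V(2,0)=0.0000, V(2,1)=7.0200, V(2,2)=45.7950
  t=1,j=0: stock 43.0000 → up 60.6300 (V=7.0200), down 36.9800 (V=0.0000). Price 1.8956; hedge Δ=0.2968, bond B=-10.8680.
  t=1,j=1: stock 70.5000 → up 99.4050 (V=45.7950), down 60.6300 (V=7.0200). Price 17.4208; hedge Δ=1.0000, bond B=-53.0792.
  t=0,j=0: stock 50.0000 → up 70.5000 (V=17.4208), down 43.0000 (V=1.8956). Price 6.0690; hedge Δ=0.5646, bond B=-22.1586.
Self-financing check: at every node Δ·S+B equals the discounted successor values.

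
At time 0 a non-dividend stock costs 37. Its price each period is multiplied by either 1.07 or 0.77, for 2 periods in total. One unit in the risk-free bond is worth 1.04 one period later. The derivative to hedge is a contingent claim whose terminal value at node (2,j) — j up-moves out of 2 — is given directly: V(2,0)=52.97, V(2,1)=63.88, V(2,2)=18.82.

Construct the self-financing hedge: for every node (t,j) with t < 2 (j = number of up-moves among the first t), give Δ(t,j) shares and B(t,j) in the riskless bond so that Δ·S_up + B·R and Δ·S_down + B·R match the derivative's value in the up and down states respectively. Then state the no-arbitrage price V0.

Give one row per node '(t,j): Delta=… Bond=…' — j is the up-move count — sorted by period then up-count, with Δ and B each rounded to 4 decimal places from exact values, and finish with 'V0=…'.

(0,0): Delta=-3.4185 Bond=151.6987
(1,0): Delta=1.2765 Bond=24.0074
(1,1): Delta=-3.7939 Bond=172.6288
V0=25.2148

Risk-neutral probability p* = (R−d)/(u−d) = (1.04−0.77)/(1.07−0.77) = 0.9000.
At expiry t=2: V(2,0)=52.9700, V(2,1)=63.8800, V(2,2)=18.8200
Node (1,0) S=28.4900: V=(p*·63.8800+(1−p*)·52.9700)/1.04=60.3740; Δ=(63.8800−52.9700)/(30.4843−21.9373)=1.2765; B=V−Δ·S=24.0074
Node (1,1) S=39.5900: V=(p*·18.8200+(1−p*)·63.8800)/1.04=22.4288; Δ=(18.8200−63.8800)/(42.3613−30.4843)=-3.7939; B=V−Δ·S=172.6288
Node (0,0) S=37.0000: V=(p*·22.4288+(1−p*)·60.3740)/1.04=25.2148; Δ=(22.4288−60.3740)/(39.5900−28.4900)=-3.4185; B=V−Δ·S=151.6987
Each (Δ,B) replicates both successor values, so the strategy is self-financing and V0 is arbitrage-free.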